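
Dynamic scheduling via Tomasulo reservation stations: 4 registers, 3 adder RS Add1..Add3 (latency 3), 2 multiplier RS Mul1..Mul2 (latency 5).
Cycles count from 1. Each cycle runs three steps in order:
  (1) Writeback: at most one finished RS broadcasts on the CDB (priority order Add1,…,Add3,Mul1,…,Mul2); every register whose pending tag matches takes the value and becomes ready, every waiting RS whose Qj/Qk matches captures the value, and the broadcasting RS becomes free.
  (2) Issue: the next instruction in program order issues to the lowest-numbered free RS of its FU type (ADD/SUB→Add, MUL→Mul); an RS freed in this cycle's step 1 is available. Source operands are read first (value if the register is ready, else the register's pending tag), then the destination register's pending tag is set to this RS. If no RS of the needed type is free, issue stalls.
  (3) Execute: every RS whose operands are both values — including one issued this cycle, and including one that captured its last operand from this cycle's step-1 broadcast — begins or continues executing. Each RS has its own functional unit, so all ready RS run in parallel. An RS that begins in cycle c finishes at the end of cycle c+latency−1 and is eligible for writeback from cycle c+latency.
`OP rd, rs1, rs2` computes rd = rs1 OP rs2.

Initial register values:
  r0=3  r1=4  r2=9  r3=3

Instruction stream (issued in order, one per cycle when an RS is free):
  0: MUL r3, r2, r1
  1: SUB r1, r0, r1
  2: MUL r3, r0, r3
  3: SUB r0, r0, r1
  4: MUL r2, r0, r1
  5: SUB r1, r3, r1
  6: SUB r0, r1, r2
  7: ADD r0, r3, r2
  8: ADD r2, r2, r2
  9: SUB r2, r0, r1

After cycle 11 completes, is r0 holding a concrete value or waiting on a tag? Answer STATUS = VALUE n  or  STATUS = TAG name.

STATUS = TAG Add3

c1: issue MUL r3<-Mul1 | r0:3,r1:4,r2:9,r3:Mul1
c2: issue SUB r1<-Add1 | r0:3,r1:Add1,r2:9,r3:Mul1
c3: issue MUL r3<-Mul2 | r0:3,r1:Add1,r2:9,r3:Mul2
c4: issue SUB r0<-Add2 | r0:Add2,r1:Add1,r2:9,r3:Mul2
c5: CDB Add1=-1; stall | r0:Add2,r1:-1,r2:9,r3:Mul2
c6: CDB Mul1=36; issue MUL r2<-Mul1 | r0:Add2,r1:-1,r2:Mul1,r3:Mul2
c7: issue SUB r1<-Add1 | r0:Add2,r1:Add1,r2:Mul1,r3:Mul2
c8: CDB Add2=4; issue SUB r0<-Add2 | r0:Add2,r1:Add1,r2:Mul1,r3:Mul2
c9: issue ADD r0<-Add3 | r0:Add3,r1:Add1,r2:Mul1,r3:Mul2
c10: stall | r0:Add3,r1:Add1,r2:Mul1,r3:Mul2
c11: CDB Mul2=108; stall | r0:Add3,r1:Add1,r2:Mul1,r3:108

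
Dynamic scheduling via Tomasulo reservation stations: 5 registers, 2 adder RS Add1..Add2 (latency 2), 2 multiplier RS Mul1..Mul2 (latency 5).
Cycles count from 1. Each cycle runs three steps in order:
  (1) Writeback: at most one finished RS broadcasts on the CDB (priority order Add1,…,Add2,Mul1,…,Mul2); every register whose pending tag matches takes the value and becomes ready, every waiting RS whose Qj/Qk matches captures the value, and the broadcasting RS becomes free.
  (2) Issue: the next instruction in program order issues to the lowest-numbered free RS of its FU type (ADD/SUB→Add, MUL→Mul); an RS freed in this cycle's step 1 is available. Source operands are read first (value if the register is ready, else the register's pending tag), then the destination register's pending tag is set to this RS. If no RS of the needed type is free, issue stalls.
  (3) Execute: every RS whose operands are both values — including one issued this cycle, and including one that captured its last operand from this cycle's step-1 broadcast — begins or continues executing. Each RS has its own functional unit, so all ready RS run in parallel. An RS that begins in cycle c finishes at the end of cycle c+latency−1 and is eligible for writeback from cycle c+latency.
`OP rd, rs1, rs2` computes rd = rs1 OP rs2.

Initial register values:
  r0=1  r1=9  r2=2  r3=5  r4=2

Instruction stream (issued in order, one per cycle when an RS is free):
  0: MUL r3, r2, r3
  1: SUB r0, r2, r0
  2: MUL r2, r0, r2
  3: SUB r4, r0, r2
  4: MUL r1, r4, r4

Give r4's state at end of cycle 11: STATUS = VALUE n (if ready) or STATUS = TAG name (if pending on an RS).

cycle 1: issue MUL r3<-Mul1 // r0:1,r1:9,r2:2,r3:Mul1,r4:2
cycle 2: issue SUB r0<-Add1 // r0:Add1,r1:9,r2:2,r3:Mul1,r4:2
cycle 3: issue MUL r2<-Mul2 // r0:Add1,r1:9,r2:Mul2,r3:Mul1,r4:2
cycle 4: CDB Add1=1; issue SUB r4<-Add1 // r0:1,r1:9,r2:Mul2,r3:Mul1,r4:Add1
cycle 5: stall // r0:1,r1:9,r2:Mul2,r3:Mul1,r4:Add1
cycle 6: CDB Mul1=10; issue MUL r1<-Mul1 // r0:1,r1:Mul1,r2:Mul2,r3:10,r4:Add1
cycle 7: - // r0:1,r1:Mul1,r2:Mul2,r3:10,r4:Add1
cycle 8: - // r0:1,r1:Mul1,r2:Mul2,r3:10,r4:Add1
cycle 9: CDB Mul2=2 // r0:1,r1:Mul1,r2:2,r3:10,r4:Add1
cycle 10: - // r0:1,r1:Mul1,r2:2,r3:10,r4:Add1
cycle 11: CDB Add1=-1 // r0:1,r1:Mul1,r2:2,r3:10,r4:-1

STATUS = VALUE -1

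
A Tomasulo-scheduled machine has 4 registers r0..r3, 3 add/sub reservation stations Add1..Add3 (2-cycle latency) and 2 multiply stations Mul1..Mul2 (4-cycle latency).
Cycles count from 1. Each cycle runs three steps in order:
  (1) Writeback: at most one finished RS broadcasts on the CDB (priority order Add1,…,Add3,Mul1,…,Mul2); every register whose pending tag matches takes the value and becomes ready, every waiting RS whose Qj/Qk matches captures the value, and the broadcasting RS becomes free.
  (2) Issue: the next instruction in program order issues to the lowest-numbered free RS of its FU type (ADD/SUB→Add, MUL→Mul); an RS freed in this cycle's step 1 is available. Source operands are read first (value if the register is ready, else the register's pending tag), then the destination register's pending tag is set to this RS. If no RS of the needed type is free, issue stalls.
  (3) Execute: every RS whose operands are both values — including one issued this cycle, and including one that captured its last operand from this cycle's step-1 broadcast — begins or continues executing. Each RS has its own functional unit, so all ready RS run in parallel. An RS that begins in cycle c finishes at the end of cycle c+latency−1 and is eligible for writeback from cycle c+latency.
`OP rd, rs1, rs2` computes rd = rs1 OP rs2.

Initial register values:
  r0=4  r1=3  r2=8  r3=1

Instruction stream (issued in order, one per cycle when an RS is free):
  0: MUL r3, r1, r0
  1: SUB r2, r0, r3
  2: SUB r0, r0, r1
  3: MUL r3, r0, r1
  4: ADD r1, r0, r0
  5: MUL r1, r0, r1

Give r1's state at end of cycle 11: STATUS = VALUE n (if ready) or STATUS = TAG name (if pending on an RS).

STATUS = VALUE 2

cycle 1: issue MUL r3<-Mul1 // r0:4,r1:3,r2:8,r3:Mul1
cycle 2: issue SUB r2<-Add1 // r0:4,r1:3,r2:Add1,r3:Mul1
cycle 3: issue SUB r0<-Add2 // r0:Add2,r1:3,r2:Add1,r3:Mul1
cycle 4: issue MUL r3<-Mul2 // r0:Add2,r1:3,r2:Add1,r3:Mul2
cycle 5: CDB Add2=1; issue ADD r1<-Add2 // r0:1,r1:Add2,r2:Add1,r3:Mul2
cycle 6: CDB Mul1=12; issue MUL r1<-Mul1 // r0:1,r1:Mul1,r2:Add1,r3:Mul2
cycle 7: CDB Add2=2 // r0:1,r1:Mul1,r2:Add1,r3:Mul2
cycle 8: CDB Add1=-8 // r0:1,r1:Mul1,r2:-8,r3:Mul2
cycle 9: CDB Mul2=3 // r0:1,r1:Mul1,r2:-8,r3:3
cycle 10: - // r0:1,r1:Mul1,r2:-8,r3:3
cycle 11: CDB Mul1=2 // r0:1,r1:2,r2:-8,r3:3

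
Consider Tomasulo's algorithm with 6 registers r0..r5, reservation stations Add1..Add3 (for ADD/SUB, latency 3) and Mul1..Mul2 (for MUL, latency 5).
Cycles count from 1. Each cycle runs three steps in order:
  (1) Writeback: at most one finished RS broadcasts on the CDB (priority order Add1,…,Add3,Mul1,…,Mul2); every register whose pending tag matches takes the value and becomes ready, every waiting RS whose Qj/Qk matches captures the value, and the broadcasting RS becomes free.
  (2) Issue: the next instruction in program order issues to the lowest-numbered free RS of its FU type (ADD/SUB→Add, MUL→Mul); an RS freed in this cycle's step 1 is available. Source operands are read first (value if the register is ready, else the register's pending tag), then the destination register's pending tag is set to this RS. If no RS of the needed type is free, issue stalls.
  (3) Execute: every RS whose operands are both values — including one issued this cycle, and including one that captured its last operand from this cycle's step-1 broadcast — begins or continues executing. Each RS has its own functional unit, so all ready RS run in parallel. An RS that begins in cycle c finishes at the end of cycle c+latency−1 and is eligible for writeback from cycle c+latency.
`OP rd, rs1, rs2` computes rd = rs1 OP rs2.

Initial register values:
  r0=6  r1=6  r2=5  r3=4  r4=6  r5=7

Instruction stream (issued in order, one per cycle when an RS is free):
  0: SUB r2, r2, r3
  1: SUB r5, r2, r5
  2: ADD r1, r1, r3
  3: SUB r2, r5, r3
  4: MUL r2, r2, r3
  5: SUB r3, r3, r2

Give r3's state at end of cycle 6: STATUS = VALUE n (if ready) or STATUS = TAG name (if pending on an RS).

c1: issue SUB r2<-Add1 | r0:6,r1:6,r2:Add1,r3:4,r4:6,r5:7
c2: issue SUB r5<-Add2 | r0:6,r1:6,r2:Add1,r3:4,r4:6,r5:Add2
c3: issue ADD r1<-Add3 | r0:6,r1:Add3,r2:Add1,r3:4,r4:6,r5:Add2
c4: CDB Add1=1; issue SUB r2<-Add1 | r0:6,r1:Add3,r2:Add1,r3:4,r4:6,r5:Add2
c5: issue MUL r2<-Mul1 | r0:6,r1:Add3,r2:Mul1,r3:4,r4:6,r5:Add2
c6: CDB Add3=10; issue SUB r3<-Add3 | r0:6,r1:10,r2:Mul1,r3:Add3,r4:6,r5:Add2

STATUS = TAG Add3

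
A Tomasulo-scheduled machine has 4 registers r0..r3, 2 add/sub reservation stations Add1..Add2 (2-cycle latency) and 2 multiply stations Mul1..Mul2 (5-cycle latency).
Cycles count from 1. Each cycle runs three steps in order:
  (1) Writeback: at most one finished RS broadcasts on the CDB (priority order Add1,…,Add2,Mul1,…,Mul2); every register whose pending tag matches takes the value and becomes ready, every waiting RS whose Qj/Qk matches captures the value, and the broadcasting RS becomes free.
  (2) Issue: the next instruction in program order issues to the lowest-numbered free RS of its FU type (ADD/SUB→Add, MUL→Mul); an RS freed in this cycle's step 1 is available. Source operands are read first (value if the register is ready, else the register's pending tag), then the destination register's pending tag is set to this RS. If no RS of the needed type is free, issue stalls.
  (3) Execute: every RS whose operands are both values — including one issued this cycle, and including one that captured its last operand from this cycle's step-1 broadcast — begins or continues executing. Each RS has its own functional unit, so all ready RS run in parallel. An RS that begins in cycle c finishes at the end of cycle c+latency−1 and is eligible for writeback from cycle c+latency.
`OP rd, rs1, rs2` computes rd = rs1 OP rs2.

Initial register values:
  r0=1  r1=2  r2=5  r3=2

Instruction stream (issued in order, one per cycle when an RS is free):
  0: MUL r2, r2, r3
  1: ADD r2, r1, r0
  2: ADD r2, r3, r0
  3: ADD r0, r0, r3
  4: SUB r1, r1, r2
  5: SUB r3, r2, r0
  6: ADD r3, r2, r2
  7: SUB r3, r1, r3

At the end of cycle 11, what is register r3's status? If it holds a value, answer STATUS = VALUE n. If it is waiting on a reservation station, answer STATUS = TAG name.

STATUS = VALUE -7

cycle 1: issue MUL r2<-Mul1 // r0:1,r1:2,r2:Mul1,r3:2
cycle 2: issue ADD r2<-Add1 // r0:1,r1:2,r2:Add1,r3:2
cycle 3: issue ADD r2<-Add2 // r0:1,r1:2,r2:Add2,r3:2
cycle 4: CDB Add1=3; issue ADD r0<-Add1 // r0:Add1,r1:2,r2:Add2,r3:2
cycle 5: CDB Add2=3; issue SUB r1<-Add2 // r0:Add1,r1:Add2,r2:3,r3:2
cycle 6: CDB Add1=3; issue SUB r3<-Add1 // r0:3,r1:Add2,r2:3,r3:Add1
cycle 7: CDB Add2=-1; issue ADD r3<-Add2 // r0:3,r1:-1,r2:3,r3:Add2
cycle 8: CDB Add1=0; issue SUB r3<-Add1 // r0:3,r1:-1,r2:3,r3:Add1
cycle 9: CDB Add2=6 // r0:3,r1:-1,r2:3,r3:Add1
cycle 10: CDB Mul1=10 // r0:3,r1:-1,r2:3,r3:Add1
cycle 11: CDB Add1=-7 // r0:3,r1:-1,r2:3,r3:-7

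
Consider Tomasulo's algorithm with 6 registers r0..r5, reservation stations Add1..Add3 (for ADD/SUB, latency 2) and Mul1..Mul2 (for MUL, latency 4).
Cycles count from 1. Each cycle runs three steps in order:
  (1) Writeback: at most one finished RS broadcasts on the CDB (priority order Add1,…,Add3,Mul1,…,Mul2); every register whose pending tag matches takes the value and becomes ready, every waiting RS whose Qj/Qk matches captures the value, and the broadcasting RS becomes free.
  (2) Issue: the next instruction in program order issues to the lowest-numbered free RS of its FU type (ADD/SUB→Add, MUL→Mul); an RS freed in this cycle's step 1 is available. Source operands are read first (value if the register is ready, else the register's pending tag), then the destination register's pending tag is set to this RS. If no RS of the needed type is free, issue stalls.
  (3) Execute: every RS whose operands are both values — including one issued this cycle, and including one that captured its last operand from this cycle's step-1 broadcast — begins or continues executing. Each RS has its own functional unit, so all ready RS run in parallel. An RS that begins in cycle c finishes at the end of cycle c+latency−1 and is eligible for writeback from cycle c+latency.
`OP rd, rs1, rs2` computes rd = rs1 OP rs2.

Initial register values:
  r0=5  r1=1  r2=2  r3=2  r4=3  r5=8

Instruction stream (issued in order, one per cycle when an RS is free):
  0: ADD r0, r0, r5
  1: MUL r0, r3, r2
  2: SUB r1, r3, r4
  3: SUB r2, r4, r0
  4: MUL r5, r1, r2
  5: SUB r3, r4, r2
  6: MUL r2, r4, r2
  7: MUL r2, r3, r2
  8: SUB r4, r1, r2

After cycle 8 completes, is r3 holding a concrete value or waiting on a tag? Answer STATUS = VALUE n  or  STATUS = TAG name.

STATUS = TAG Add1

c1: issue ADD r0<-Add1 | r0:Add1,r1:1,r2:2,r3:2,r4:3,r5:8
c2: issue MUL r0<-Mul1 | r0:Mul1,r1:1,r2:2,r3:2,r4:3,r5:8
c3: CDB Add1=13; issue SUB r1<-Add1 | r0:Mul1,r1:Add1,r2:2,r3:2,r4:3,r5:8
c4: issue SUB r2<-Add2 | r0:Mul1,r1:Add1,r2:Add2,r3:2,r4:3,r5:8
c5: CDB Add1=-1; issue MUL r5<-Mul2 | r0:Mul1,r1:-1,r2:Add2,r3:2,r4:3,r5:Mul2
c6: CDB Mul1=4; issue SUB r3<-Add1 | r0:4,r1:-1,r2:Add2,r3:Add1,r4:3,r5:Mul2
c7: issue MUL r2<-Mul1 | r0:4,r1:-1,r2:Mul1,r3:Add1,r4:3,r5:Mul2
c8: CDB Add2=-1; stall | r0:4,r1:-1,r2:Mul1,r3:Add1,r4:3,r5:Mul2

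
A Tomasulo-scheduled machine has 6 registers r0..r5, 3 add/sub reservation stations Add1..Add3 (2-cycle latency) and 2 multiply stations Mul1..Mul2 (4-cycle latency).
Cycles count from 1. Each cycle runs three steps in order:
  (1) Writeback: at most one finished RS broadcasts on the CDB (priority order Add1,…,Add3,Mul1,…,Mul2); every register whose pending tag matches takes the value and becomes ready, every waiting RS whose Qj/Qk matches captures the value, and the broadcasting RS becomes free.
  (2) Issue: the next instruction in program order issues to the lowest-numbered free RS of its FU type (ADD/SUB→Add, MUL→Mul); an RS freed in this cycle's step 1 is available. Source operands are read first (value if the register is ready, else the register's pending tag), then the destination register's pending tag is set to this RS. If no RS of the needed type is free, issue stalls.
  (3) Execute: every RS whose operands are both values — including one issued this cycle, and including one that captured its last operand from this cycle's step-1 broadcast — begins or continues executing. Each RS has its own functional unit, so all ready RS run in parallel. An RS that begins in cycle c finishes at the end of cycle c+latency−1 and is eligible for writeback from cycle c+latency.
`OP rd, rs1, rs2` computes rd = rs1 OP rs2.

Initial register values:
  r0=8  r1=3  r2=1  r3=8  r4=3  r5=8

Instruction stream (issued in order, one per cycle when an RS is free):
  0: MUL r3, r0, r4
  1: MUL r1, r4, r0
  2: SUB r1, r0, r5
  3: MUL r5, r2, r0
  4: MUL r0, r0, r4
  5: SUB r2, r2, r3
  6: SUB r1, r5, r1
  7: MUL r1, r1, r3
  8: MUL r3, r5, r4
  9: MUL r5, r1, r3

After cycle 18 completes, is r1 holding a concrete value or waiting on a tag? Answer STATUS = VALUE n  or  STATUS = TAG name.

c1: issue MUL r3<-Mul1 | r0:8,r1:3,r2:1,r3:Mul1,r4:3,r5:8
c2: issue MUL r1<-Mul2 | r0:8,r1:Mul2,r2:1,r3:Mul1,r4:3,r5:8
c3: issue SUB r1<-Add1 | r0:8,r1:Add1,r2:1,r3:Mul1,r4:3,r5:8
c4: stall | r0:8,r1:Add1,r2:1,r3:Mul1,r4:3,r5:8
c5: CDB Add1=0; stall | r0:8,r1:0,r2:1,r3:Mul1,r4:3,r5:8
c6: CDB Mul1=24; issue MUL r5<-Mul1 | r0:8,r1:0,r2:1,r3:24,r4:3,r5:Mul1
c7: CDB Mul2=24; issue MUL r0<-Mul2 | r0:Mul2,r1:0,r2:1,r3:24,r4:3,r5:Mul1
c8: issue SUB r2<-Add1 | r0:Mul2,r1:0,r2:Add1,r3:24,r4:3,r5:Mul1
c9: issue SUB r1<-Add2 | r0:Mul2,r1:Add2,r2:Add1,r3:24,r4:3,r5:Mul1
c10: CDB Add1=-23; stall | r0:Mul2,r1:Add2,r2:-23,r3:24,r4:3,r5:Mul1
c11: CDB Mul1=8; issue MUL r1<-Mul1 | r0:Mul2,r1:Mul1,r2:-23,r3:24,r4:3,r5:8
c12: CDB Mul2=24; issue MUL r3<-Mul2 | r0:24,r1:Mul1,r2:-23,r3:Mul2,r4:3,r5:8
c13: CDB Add2=8; stall | r0:24,r1:Mul1,r2:-23,r3:Mul2,r4:3,r5:8
c14: stall | r0:24,r1:Mul1,r2:-23,r3:Mul2,r4:3,r5:8
c15: stall | r0:24,r1:Mul1,r2:-23,r3:Mul2,r4:3,r5:8
c16: CDB Mul2=24; issue MUL r5<-Mul2 | r0:24,r1:Mul1,r2:-23,r3:24,r4:3,r5:Mul2
c17: CDB Mul1=192 | r0:24,r1:192,r2:-23,r3:24,r4:3,r5:Mul2
c18: - | r0:24,r1:192,r2:-23,r3:24,r4:3,r5:Mul2

STATUS = VALUE 192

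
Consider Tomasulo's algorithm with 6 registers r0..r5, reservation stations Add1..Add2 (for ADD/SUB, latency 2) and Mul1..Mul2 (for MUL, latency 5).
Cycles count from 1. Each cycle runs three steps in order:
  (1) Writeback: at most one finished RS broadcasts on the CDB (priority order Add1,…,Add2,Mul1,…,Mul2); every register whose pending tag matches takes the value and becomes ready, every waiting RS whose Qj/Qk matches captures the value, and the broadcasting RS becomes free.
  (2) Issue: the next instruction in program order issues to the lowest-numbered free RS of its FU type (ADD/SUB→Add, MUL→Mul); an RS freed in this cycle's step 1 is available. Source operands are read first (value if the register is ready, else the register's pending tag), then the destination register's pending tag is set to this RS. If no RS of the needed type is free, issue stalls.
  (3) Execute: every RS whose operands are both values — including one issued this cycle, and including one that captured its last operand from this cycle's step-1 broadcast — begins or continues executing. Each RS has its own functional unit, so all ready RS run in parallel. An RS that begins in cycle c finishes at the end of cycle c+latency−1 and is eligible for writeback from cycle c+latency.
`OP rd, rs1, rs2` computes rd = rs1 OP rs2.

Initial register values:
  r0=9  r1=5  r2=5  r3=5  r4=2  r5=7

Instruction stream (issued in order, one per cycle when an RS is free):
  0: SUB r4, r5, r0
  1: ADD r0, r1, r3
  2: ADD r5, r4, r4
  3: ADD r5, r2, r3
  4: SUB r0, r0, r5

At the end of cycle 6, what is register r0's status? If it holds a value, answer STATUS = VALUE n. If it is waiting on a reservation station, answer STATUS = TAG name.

  c1: issue SUB r4<-Add1  regs: r0:9,r1:5,r2:5,r3:5,r4:Add1,r5:7
  c2: issue ADD r0<-Add2  regs: r0:Add2,r1:5,r2:5,r3:5,r4:Add1,r5:7
  c3: CDB Add1=-2; issue ADD r5<-Add1  regs: r0:Add2,r1:5,r2:5,r3:5,r4:-2,r5:Add1
  c4: CDB Add2=10; issue ADD r5<-Add2  regs: r0:10,r1:5,r2:5,r3:5,r4:-2,r5:Add2
  c5: CDB Add1=-4; issue SUB r0<-Add1  regs: r0:Add1,r1:5,r2:5,r3:5,r4:-2,r5:Add2
  c6: CDB Add2=10  regs: r0:Add1,r1:5,r2:5,r3:5,r4:-2,r5:10

STATUS = TAG Add1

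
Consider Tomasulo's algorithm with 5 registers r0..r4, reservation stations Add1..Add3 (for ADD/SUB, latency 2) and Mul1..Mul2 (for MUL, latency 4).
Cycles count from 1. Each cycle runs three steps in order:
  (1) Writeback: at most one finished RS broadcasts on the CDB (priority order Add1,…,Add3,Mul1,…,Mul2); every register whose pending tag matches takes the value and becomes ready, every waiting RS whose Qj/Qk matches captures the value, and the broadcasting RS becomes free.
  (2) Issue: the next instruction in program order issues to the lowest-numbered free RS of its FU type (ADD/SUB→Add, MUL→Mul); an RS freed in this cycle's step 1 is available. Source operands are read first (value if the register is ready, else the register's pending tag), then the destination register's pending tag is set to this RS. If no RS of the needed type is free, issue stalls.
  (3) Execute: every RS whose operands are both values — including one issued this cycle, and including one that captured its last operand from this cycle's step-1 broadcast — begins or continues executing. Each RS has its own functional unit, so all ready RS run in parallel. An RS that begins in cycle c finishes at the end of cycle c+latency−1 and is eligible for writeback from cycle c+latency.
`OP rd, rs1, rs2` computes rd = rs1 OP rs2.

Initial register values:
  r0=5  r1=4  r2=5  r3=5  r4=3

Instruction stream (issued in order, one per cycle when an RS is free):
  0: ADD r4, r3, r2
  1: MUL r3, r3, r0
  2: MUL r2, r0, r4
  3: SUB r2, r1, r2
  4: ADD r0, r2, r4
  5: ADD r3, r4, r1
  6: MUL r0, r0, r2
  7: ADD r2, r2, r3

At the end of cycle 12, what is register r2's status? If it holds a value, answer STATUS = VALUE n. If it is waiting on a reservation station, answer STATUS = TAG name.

STATUS = VALUE -32

  c1: issue ADD r4<-Add1  regs: r0:5,r1:4,r2:5,r3:5,r4:Add1
  c2: issue MUL r3<-Mul1  regs: r0:5,r1:4,r2:5,r3:Mul1,r4:Add1
  c3: CDB Add1=10; issue MUL r2<-Mul2  regs: r0:5,r1:4,r2:Mul2,r3:Mul1,r4:10
  c4: issue SUB r2<-Add1  regs: r0:5,r1:4,r2:Add1,r3:Mul1,r4:10
  c5: issue ADD r0<-Add2  regs: r0:Add2,r1:4,r2:Add1,r3:Mul1,r4:10
  c6: CDB Mul1=25; issue ADD r3<-Add3  regs: r0:Add2,r1:4,r2:Add1,r3:Add3,r4:10
  c7: CDB Mul2=50; issue MUL r0<-Mul1  regs: r0:Mul1,r1:4,r2:Add1,r3:Add3,r4:10
  c8: CDB Add3=14; issue ADD r2<-Add3  regs: r0:Mul1,r1:4,r2:Add3,r3:14,r4:10
  c9: CDB Add1=-46  regs: r0:Mul1,r1:4,r2:Add3,r3:14,r4:10
  c10: -  regs: r0:Mul1,r1:4,r2:Add3,r3:14,r4:10
  c11: CDB Add2=-36  regs: r0:Mul1,r1:4,r2:Add3,r3:14,r4:10
  c12: CDB Add3=-32  regs: r0:Mul1,r1:4,r2:-32,r3:14,r4:10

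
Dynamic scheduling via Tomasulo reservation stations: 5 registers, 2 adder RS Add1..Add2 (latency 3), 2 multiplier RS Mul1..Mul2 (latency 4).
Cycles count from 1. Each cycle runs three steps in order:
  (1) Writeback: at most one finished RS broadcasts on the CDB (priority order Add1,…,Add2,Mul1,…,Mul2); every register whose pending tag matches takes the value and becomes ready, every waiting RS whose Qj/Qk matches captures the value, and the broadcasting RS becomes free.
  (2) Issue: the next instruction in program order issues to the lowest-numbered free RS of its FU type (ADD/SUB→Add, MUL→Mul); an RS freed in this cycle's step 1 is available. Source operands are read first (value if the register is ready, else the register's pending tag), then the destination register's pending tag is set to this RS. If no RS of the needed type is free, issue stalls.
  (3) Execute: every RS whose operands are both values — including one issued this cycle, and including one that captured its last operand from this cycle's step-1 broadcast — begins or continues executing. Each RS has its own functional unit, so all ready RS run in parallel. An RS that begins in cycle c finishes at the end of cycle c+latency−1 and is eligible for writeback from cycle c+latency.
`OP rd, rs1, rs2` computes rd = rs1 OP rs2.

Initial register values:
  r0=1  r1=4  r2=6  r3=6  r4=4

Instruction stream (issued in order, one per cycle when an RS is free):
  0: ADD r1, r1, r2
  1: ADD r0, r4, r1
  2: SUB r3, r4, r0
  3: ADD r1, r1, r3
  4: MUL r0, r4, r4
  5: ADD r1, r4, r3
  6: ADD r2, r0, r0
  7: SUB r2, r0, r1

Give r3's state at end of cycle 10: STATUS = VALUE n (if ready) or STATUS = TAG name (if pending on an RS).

cycle 1: issue ADD r1<-Add1 // r0:1,r1:Add1,r2:6,r3:6,r4:4
cycle 2: issue ADD r0<-Add2 // r0:Add2,r1:Add1,r2:6,r3:6,r4:4
cycle 3: stall // r0:Add2,r1:Add1,r2:6,r3:6,r4:4
cycle 4: CDB Add1=10; issue SUB r3<-Add1 // r0:Add2,r1:10,r2:6,r3:Add1,r4:4
cycle 5: stall // r0:Add2,r1:10,r2:6,r3:Add1,r4:4
cycle 6: stall // r0:Add2,r1:10,r2:6,r3:Add1,r4:4
cycle 7: CDB Add2=14; issue ADD r1<-Add2 // r0:14,r1:Add2,r2:6,r3:Add1,r4:4
cycle 8: issue MUL r0<-Mul1 // r0:Mul1,r1:Add2,r2:6,r3:Add1,r4:4
cycle 9: stall // r0:Mul1,r1:Add2,r2:6,r3:Add1,r4:4
cycle 10: CDB Add1=-10; issue ADD r1<-Add1 // r0:Mul1,r1:Add1,r2:6,r3:-10,r4:4

STATUS = VALUE -10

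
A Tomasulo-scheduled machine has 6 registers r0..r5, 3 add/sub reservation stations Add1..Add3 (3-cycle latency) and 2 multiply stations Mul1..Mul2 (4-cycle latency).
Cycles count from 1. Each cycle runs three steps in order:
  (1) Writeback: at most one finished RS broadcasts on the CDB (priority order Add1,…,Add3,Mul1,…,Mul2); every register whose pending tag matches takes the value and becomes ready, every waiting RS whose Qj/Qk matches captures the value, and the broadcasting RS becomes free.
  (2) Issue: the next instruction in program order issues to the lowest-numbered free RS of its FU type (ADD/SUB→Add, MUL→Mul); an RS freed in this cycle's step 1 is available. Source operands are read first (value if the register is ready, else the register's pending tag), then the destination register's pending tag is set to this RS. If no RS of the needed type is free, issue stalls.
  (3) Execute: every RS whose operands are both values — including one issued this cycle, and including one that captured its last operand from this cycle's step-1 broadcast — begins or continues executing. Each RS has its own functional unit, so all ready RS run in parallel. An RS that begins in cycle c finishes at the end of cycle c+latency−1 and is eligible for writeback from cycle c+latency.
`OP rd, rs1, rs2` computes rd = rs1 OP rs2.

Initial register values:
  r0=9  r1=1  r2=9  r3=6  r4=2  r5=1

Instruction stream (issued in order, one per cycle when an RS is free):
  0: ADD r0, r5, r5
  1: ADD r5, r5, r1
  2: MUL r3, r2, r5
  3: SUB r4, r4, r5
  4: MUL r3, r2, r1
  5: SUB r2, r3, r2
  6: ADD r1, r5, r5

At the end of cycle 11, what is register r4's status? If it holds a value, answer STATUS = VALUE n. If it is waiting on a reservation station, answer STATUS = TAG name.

STATUS = VALUE 0

c1: issue ADD r0<-Add1 | r0:Add1,r1:1,r2:9,r3:6,r4:2,r5:1
c2: issue ADD r5<-Add2 | r0:Add1,r1:1,r2:9,r3:6,r4:2,r5:Add2
c3: issue MUL r3<-Mul1 | r0:Add1,r1:1,r2:9,r3:Mul1,r4:2,r5:Add2
c4: CDB Add1=2; issue SUB r4<-Add1 | r0:2,r1:1,r2:9,r3:Mul1,r4:Add1,r5:Add2
c5: CDB Add2=2; issue MUL r3<-Mul2 | r0:2,r1:1,r2:9,r3:Mul2,r4:Add1,r5:2
c6: issue SUB r2<-Add2 | r0:2,r1:1,r2:Add2,r3:Mul2,r4:Add1,r5:2
c7: issue ADD r1<-Add3 | r0:2,r1:Add3,r2:Add2,r3:Mul2,r4:Add1,r5:2
c8: CDB Add1=0 | r0:2,r1:Add3,r2:Add2,r3:Mul2,r4:0,r5:2
c9: CDB Mul1=18 | r0:2,r1:Add3,r2:Add2,r3:Mul2,r4:0,r5:2
c10: CDB Add3=4 | r0:2,r1:4,r2:Add2,r3:Mul2,r4:0,r5:2
c11: CDB Mul2=9 | r0:2,r1:4,r2:Add2,r3:9,r4:0,r5:2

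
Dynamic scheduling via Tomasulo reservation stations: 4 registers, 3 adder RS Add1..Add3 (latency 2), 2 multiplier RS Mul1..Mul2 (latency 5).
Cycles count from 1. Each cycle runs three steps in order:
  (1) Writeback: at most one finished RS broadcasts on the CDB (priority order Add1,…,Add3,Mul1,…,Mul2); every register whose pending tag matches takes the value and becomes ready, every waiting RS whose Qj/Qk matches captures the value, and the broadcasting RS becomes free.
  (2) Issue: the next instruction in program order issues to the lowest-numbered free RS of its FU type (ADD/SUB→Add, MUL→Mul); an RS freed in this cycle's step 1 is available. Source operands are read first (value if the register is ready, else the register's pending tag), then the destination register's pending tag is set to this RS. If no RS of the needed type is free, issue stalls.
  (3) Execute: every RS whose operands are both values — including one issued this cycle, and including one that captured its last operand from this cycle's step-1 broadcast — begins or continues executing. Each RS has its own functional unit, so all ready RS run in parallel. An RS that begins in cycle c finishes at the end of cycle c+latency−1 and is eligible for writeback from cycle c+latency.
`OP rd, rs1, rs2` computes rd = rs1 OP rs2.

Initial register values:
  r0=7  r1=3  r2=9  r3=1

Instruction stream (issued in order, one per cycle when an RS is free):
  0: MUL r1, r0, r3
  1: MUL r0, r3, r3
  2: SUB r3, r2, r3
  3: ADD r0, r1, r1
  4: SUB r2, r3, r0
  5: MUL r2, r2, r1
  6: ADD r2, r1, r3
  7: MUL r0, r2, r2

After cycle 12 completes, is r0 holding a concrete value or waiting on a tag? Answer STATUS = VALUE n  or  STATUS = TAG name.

STATUS = TAG Mul2

  c1: issue MUL r1<-Mul1  regs: r0:7,r1:Mul1,r2:9,r3:1
  c2: issue MUL r0<-Mul2  regs: r0:Mul2,r1:Mul1,r2:9,r3:1
  c3: issue SUB r3<-Add1  regs: r0:Mul2,r1:Mul1,r2:9,r3:Add1
  c4: issue ADD r0<-Add2  regs: r0:Add2,r1:Mul1,r2:9,r3:Add1
  c5: CDB Add1=8; issue SUB r2<-Add1  regs: r0:Add2,r1:Mul1,r2:Add1,r3:8
  c6: CDB Mul1=7; issue MUL r2<-Mul1  regs: r0:Add2,r1:7,r2:Mul1,r3:8
  c7: CDB Mul2=1; issue ADD r2<-Add3  regs: r0:Add2,r1:7,r2:Add3,r3:8
  c8: CDB Add2=14; issue MUL r0<-Mul2  regs: r0:Mul2,r1:7,r2:Add3,r3:8
  c9: CDB Add3=15  regs: r0:Mul2,r1:7,r2:15,r3:8
  c10: CDB Add1=-6  regs: r0:Mul2,r1:7,r2:15,r3:8
  c11: -  regs: r0:Mul2,r1:7,r2:15,r3:8
  c12: -  regs: r0:Mul2,r1:7,r2:15,r3:8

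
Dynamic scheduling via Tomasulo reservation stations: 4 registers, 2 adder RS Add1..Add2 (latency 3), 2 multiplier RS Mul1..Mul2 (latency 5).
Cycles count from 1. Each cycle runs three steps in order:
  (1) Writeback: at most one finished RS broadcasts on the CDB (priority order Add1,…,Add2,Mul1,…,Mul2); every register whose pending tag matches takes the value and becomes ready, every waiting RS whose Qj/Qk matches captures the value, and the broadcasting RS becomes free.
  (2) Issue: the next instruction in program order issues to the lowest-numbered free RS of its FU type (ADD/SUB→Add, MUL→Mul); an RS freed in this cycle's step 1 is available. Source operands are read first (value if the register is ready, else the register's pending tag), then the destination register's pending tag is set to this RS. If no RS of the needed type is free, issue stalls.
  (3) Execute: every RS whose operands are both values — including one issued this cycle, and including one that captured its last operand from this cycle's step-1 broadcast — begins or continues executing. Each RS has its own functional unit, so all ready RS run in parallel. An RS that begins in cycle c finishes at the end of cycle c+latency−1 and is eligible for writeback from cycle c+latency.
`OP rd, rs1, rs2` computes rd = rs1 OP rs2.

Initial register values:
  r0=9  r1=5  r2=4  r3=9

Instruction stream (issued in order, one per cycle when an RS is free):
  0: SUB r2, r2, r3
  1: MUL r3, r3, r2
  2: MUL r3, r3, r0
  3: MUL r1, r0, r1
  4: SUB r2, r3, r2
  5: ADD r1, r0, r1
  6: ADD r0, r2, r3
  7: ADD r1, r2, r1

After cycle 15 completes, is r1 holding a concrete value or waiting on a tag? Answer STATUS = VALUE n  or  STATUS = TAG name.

STATUS = TAG Add2

  c1: issue SUB r2<-Add1  regs: r0:9,r1:5,r2:Add1,r3:9
  c2: issue MUL r3<-Mul1  regs: r0:9,r1:5,r2:Add1,r3:Mul1
  c3: issue MUL r3<-Mul2  regs: r0:9,r1:5,r2:Add1,r3:Mul2
  c4: CDB Add1=-5; stall  regs: r0:9,r1:5,r2:-5,r3:Mul2
  c5: stall  regs: r0:9,r1:5,r2:-5,r3:Mul2
  c6: stall  regs: r0:9,r1:5,r2:-5,r3:Mul2
  c7: stall  regs: r0:9,r1:5,r2:-5,r3:Mul2
  c8: stall  regs: r0:9,r1:5,r2:-5,r3:Mul2
  c9: CDB Mul1=-45; issue MUL r1<-Mul1  regs: r0:9,r1:Mul1,r2:-5,r3:Mul2
  c10: issue SUB r2<-Add1  regs: r0:9,r1:Mul1,r2:Add1,r3:Mul2
  c11: issue ADD r1<-Add2  regs: r0:9,r1:Add2,r2:Add1,r3:Mul2
  c12: stall  regs: r0:9,r1:Add2,r2:Add1,r3:Mul2
  c13: stall  regs: r0:9,r1:Add2,r2:Add1,r3:Mul2
  c14: CDB Mul1=45; stall  regs: r0:9,r1:Add2,r2:Add1,r3:Mul2
  c15: CDB Mul2=-405; stall  regs: r0:9,r1:Add2,r2:Add1,r3:-405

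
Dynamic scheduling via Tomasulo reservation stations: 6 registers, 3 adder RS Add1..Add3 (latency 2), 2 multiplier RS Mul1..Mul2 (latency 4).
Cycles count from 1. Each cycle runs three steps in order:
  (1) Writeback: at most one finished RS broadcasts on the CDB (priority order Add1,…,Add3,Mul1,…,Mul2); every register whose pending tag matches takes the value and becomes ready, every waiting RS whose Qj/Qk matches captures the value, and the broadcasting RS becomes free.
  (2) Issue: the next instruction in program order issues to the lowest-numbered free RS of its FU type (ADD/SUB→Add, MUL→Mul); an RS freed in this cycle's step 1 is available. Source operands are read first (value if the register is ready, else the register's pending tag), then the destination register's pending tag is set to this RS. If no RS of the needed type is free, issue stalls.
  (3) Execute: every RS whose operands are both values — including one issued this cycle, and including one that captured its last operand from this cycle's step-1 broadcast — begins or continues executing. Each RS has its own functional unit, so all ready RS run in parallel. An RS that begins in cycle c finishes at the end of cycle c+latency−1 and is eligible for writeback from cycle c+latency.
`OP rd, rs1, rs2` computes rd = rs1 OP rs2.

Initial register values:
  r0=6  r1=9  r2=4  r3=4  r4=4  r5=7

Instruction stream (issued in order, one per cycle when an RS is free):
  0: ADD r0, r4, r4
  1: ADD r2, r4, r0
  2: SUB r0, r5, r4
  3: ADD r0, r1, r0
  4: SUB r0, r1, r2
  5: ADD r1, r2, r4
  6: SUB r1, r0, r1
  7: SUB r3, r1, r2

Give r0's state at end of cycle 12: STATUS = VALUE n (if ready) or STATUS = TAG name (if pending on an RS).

c1: issue ADD r0<-Add1 | r0:Add1,r1:9,r2:4,r3:4,r4:4,r5:7
c2: issue ADD r2<-Add2 | r0:Add1,r1:9,r2:Add2,r3:4,r4:4,r5:7
c3: CDB Add1=8; issue SUB r0<-Add1 | r0:Add1,r1:9,r2:Add2,r3:4,r4:4,r5:7
c4: issue ADD r0<-Add3 | r0:Add3,r1:9,r2:Add2,r3:4,r4:4,r5:7
c5: CDB Add1=3; issue SUB r0<-Add1 | r0:Add1,r1:9,r2:Add2,r3:4,r4:4,r5:7
c6: CDB Add2=12; issue ADD r1<-Add2 | r0:Add1,r1:Add2,r2:12,r3:4,r4:4,r5:7
c7: CDB Add3=12; issue SUB r1<-Add3 | r0:Add1,r1:Add3,r2:12,r3:4,r4:4,r5:7
c8: CDB Add1=-3; issue SUB r3<-Add1 | r0:-3,r1:Add3,r2:12,r3:Add1,r4:4,r5:7
c9: CDB Add2=16 | r0:-3,r1:Add3,r2:12,r3:Add1,r4:4,r5:7
c10: - | r0:-3,r1:Add3,r2:12,r3:Add1,r4:4,r5:7
c11: CDB Add3=-19 | r0:-3,r1:-19,r2:12,r3:Add1,r4:4,r5:7
c12: - | r0:-3,r1:-19,r2:12,r3:Add1,r4:4,r5:7

STATUS = VALUE -3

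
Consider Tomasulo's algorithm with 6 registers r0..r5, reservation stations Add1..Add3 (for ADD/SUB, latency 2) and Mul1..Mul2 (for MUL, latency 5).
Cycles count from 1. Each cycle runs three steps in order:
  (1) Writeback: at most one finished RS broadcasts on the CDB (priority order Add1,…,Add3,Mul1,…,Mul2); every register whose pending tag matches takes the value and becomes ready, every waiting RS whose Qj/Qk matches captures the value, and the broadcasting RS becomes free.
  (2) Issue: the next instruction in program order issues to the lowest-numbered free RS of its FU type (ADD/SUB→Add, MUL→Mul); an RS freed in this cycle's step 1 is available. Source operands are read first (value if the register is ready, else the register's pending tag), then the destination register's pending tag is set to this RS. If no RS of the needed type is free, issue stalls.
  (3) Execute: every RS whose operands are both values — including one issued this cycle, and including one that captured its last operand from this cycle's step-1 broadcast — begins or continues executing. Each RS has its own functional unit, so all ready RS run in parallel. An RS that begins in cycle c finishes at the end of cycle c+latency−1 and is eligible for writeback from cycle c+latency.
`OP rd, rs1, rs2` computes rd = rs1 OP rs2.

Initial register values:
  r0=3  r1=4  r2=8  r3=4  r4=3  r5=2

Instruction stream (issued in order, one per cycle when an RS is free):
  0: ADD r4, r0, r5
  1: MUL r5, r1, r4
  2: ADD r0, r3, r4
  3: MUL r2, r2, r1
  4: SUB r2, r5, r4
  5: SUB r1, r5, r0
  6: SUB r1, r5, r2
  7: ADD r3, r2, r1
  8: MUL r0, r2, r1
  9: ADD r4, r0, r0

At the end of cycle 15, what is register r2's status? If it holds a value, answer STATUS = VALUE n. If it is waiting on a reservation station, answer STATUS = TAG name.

STATUS = VALUE 15

c1: issue ADD r4<-Add1 | r0:3,r1:4,r2:8,r3:4,r4:Add1,r5:2
c2: issue MUL r5<-Mul1 | r0:3,r1:4,r2:8,r3:4,r4:Add1,r5:Mul1
c3: CDB Add1=5; issue ADD r0<-Add1 | r0:Add1,r1:4,r2:8,r3:4,r4:5,r5:Mul1
c4: issue MUL r2<-Mul2 | r0:Add1,r1:4,r2:Mul2,r3:4,r4:5,r5:Mul1
c5: CDB Add1=9; issue SUB r2<-Add1 | r0:9,r1:4,r2:Add1,r3:4,r4:5,r5:Mul1
c6: issue SUB r1<-Add2 | r0:9,r1:Add2,r2:Add1,r3:4,r4:5,r5:Mul1
c7: issue SUB r1<-Add3 | r0:9,r1:Add3,r2:Add1,r3:4,r4:5,r5:Mul1
c8: CDB Mul1=20; stall | r0:9,r1:Add3,r2:Add1,r3:4,r4:5,r5:20
c9: CDB Mul2=32; stall | r0:9,r1:Add3,r2:Add1,r3:4,r4:5,r5:20
c10: CDB Add1=15; issue ADD r3<-Add1 | r0:9,r1:Add3,r2:15,r3:Add1,r4:5,r5:20
c11: CDB Add2=11; issue MUL r0<-Mul1 | r0:Mul1,r1:Add3,r2:15,r3:Add1,r4:5,r5:20
c12: CDB Add3=5; issue ADD r4<-Add2 | r0:Mul1,r1:5,r2:15,r3:Add1,r4:Add2,r5:20
c13: - | r0:Mul1,r1:5,r2:15,r3:Add1,r4:Add2,r5:20
c14: CDB Add1=20 | r0:Mul1,r1:5,r2:15,r3:20,r4:Add2,r5:20
c15: - | r0:Mul1,r1:5,r2:15,r3:20,r4:Add2,r5:20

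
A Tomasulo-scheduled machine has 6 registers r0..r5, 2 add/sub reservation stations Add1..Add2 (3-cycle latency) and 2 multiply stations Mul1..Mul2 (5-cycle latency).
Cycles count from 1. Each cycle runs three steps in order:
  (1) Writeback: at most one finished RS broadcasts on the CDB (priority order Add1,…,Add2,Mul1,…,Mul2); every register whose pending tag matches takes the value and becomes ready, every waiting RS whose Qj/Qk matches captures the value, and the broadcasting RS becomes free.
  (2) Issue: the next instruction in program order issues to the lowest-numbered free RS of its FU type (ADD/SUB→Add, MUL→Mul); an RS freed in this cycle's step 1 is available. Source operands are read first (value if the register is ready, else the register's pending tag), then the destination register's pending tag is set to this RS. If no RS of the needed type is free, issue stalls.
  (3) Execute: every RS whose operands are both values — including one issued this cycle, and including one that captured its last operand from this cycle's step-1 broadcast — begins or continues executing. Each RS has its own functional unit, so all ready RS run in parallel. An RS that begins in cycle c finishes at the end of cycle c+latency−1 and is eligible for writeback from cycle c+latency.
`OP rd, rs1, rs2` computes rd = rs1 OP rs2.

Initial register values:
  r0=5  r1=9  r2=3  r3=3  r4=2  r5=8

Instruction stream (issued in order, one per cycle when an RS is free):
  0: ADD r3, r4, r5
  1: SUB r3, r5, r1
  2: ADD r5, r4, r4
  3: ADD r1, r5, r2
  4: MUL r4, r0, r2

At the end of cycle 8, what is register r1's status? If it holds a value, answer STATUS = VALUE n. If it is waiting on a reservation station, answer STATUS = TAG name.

STATUS = TAG Add2

  c1: issue ADD r3<-Add1  regs: r0:5,r1:9,r2:3,r3:Add1,r4:2,r5:8
  c2: issue SUB r3<-Add2  regs: r0:5,r1:9,r2:3,r3:Add2,r4:2,r5:8
  c3: stall  regs: r0:5,r1:9,r2:3,r3:Add2,r4:2,r5:8
  c4: CDB Add1=10; issue ADD r5<-Add1  regs: r0:5,r1:9,r2:3,r3:Add2,r4:2,r5:Add1
  c5: CDB Add2=-1; issue ADD r1<-Add2  regs: r0:5,r1:Add2,r2:3,r3:-1,r4:2,r5:Add1
  c6: issue MUL r4<-Mul1  regs: r0:5,r1:Add2,r2:3,r3:-1,r4:Mul1,r5:Add1
  c7: CDB Add1=4  regs: r0:5,r1:Add2,r2:3,r3:-1,r4:Mul1,r5:4
  c8: -  regs: r0:5,r1:Add2,r2:3,r3:-1,r4:Mul1,r5:4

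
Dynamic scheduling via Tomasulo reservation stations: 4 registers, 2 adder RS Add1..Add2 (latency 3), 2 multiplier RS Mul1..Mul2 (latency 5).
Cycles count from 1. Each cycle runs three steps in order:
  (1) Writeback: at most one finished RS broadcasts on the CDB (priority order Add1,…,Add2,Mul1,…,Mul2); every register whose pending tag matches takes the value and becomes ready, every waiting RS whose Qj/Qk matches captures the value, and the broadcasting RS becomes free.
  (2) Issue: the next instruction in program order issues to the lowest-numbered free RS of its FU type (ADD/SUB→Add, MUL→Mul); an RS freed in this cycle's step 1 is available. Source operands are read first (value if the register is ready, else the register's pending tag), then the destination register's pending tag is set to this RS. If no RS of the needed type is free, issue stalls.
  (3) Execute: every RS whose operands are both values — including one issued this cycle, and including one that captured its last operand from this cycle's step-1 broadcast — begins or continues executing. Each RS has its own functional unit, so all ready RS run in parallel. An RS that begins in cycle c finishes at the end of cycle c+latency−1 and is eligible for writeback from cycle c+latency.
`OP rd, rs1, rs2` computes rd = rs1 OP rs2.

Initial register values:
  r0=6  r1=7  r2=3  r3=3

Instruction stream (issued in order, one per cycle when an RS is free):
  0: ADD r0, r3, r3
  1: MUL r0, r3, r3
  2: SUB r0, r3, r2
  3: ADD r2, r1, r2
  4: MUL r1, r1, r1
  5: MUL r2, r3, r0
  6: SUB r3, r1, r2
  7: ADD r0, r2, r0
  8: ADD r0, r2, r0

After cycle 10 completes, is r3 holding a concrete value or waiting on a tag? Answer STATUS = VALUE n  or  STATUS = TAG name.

STATUS = TAG Add1

cycle 1: issue ADD r0<-Add1 // r0:Add1,r1:7,r2:3,r3:3
cycle 2: issue MUL r0<-Mul1 // r0:Mul1,r1:7,r2:3,r3:3
cycle 3: issue SUB r0<-Add2 // r0:Add2,r1:7,r2:3,r3:3
cycle 4: CDB Add1=6; issue ADD r2<-Add1 // r0:Add2,r1:7,r2:Add1,r3:3
cycle 5: issue MUL r1<-Mul2 // r0:Add2,r1:Mul2,r2:Add1,r3:3
cycle 6: CDB Add2=0; stall // r0:0,r1:Mul2,r2:Add1,r3:3
cycle 7: CDB Add1=10; stall // r0:0,r1:Mul2,r2:10,r3:3
cycle 8: CDB Mul1=9; issue MUL r2<-Mul1 // r0:0,r1:Mul2,r2:Mul1,r3:3
cycle 9: issue SUB r3<-Add1 // r0:0,r1:Mul2,r2:Mul1,r3:Add1
cycle 10: CDB Mul2=49; issue ADD r0<-Add2 // r0:Add2,r1:49,r2:Mul1,r3:Add1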